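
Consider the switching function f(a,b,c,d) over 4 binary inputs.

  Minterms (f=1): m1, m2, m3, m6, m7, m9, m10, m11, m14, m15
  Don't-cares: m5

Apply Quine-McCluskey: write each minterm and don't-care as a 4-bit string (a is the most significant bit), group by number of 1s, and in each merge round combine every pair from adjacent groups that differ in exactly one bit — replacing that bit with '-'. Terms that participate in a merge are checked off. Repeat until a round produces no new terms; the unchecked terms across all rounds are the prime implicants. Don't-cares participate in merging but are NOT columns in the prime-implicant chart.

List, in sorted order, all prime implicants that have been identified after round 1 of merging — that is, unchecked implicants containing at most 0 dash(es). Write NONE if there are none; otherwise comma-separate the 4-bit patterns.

[col 0] 0001*, 0010*, 0011*, 0101*, 0110*, 0111*, 1001*, 1010*, 1011*, 1110*, 1111*
[col 1] -001*, -010*, -011*, -110*, -111*, 0-01*, 0-10*, 0-11*, 00-1*, 001-*, 01-1*, 011-*, 1-10*, 1-11*, 10-1*, 101-*, 111-*
[col 2] --10*, --11*, -0-1, -01-*, -11-*, 0--1, 0-1-*, 1-1-*
[col 3] --1-
Prime implicants: --1-, -0-1, 0--1

NONE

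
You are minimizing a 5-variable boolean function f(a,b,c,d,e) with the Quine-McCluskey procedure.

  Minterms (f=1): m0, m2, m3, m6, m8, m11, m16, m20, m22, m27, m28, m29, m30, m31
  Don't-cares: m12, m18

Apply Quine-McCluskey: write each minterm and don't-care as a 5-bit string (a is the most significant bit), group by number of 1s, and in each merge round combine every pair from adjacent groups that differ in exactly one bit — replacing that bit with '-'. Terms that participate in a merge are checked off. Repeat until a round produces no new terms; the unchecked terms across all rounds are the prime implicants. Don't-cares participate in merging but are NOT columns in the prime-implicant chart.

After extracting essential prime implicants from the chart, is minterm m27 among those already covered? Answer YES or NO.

NO

Round 0: 00000✓ 00010✓ 00011✓ 00110✓ 01000✓ 01011✓ 01100✓ 10000✓ 10010✓ 10100✓ 10110✓ 11011✓ 11100✓ 11101✓ 11110✓ 11111✓
Round 1: -0000✓ -0010✓ -0110✓ -1011 -1100 0-000 0-011 00-10✓ 000-0✓ 0001- 01-00 1-100✓ 1-110✓ 10-00✓ 10-10✓ 100-0✓ 101-0✓ 11-11 111-0✓ 111-1✓ 1110-✓ 1111-✓
Round 2: -0-10 -00-0 1-1-0 10--0 111--
PIs = {-0-10, -00-0, -1011, -1100, 0-000, 0-011, 0001-, 01-00, 1-1-0, 10--0, 11-11, 111--}
Coverage chart:
  m0: -00-0,0-000
  m2: -0-10,-00-0,0001-
  m3: 0-011,0001-
  m6: -0-10 ←essential
  m8: 0-000,01-00
  m11: -1011,0-011
  m16: -00-0,10--0
  m20: 1-1-0,10--0
  m22: -0-10,1-1-0,10--0
  m27: -1011,11-11
  m28: -1100,1-1-0,111--
  m29: 111-- ←essential
  m30: 1-1-0,111--
  m31: 11-11,111--
Essential: -0-10, 111--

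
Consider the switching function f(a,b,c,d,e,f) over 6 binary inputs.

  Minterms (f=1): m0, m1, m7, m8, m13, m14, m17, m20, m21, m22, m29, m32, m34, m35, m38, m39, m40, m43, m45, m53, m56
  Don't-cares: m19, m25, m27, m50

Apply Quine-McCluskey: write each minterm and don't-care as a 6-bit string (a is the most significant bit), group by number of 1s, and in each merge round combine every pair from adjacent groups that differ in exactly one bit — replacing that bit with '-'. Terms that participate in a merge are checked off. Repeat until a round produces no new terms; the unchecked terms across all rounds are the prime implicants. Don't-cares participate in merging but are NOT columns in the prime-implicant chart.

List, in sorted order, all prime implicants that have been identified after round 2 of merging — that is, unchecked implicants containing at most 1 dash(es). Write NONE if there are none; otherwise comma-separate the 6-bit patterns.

size-2^0 implicants → 000000(✓)  000001(✓)  000111(✓)  001000(✓)  001101(✓)  001110  010001(✓)  010011(✓)  010100(✓)  010101(✓)  010110(✓)  011001(✓)  011011(✓)  011101(✓)  100000(✓)  100010(✓)  100011(✓)  100110(✓)  100111(✓)  101000(✓)  101011(✓)  101101(✓)  110010(✓)  110101(✓)  111000(✓)
size-2^1 implicants → -00000(✓)  -00111  -01000(✓)  -01101  -10101  0-0001  0-1101  00-000(✓)  00000-  01-001(✓)  01-011(✓)  01-101(✓)  010-01(✓)  0100-1(✓)  0101-0  01010-  011-01(✓)  0110-1(✓)  1-0010  1-1000  10-000(✓)  10-011  100-10(✓)  100-11(✓)  1000-0  10001-(✓)  10011-(✓)
size-2^2 implicants → -0-000  01--01  01-0-1  100-1-
Unchecked terms (primes): -0-000, -00111, -01101, -10101, 0-0001, 0-1101, 00000-, 001110, 01--01, 01-0-1, 0101-0, 01010-, 1-0010, 1-1000, 10-011, 100-1-, 1000-0

-00111, -01101, -10101, 0-0001, 0-1101, 00000-, 001110, 0101-0, 01010-, 1-0010, 1-1000, 10-011, 1000-0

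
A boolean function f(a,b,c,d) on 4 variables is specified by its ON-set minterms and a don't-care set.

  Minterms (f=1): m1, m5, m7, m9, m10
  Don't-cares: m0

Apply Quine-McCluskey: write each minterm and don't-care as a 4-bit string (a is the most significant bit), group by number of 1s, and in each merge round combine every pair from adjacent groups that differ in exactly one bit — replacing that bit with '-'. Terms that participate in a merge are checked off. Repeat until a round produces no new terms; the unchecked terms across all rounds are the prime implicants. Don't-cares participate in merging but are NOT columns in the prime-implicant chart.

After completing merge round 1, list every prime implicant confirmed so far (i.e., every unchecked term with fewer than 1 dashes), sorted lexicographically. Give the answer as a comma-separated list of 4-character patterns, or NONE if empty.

size-2^0 implicants → 0000(✓)  0001(✓)  0101(✓)  0111(✓)  1001(✓)  1010
size-2^1 implicants → -001  0-01  000-  01-1
Unchecked terms (primes): -001, 0-01, 000-, 01-1, 1010

1010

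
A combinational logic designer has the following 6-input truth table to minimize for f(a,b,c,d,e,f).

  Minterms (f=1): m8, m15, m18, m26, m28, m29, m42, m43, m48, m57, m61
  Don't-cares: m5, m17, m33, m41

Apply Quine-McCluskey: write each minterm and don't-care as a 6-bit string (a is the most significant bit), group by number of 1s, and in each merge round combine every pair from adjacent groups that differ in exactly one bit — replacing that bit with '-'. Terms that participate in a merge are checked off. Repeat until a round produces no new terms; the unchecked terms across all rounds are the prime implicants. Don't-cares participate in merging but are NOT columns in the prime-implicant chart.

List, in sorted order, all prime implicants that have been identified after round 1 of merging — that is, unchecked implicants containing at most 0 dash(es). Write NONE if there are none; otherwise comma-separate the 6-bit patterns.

size-2^0 implicants → 000101  001000  001111  010001  010010(✓)  011010(✓)  011100(✓)  011101(✓)  100001(✓)  101001(✓)  101010(✓)  101011(✓)  110000  111001(✓)  111101(✓)
size-2^1 implicants → -11101  01-010  01110-  1-1001  10-001  1010-1  10101-  111-01
Unchecked terms (primes): -11101, 000101, 001000, 001111, 01-010, 010001, 01110-, 1-1001, 10-001, 1010-1, 10101-, 110000, 111-01

000101, 001000, 001111, 010001, 110000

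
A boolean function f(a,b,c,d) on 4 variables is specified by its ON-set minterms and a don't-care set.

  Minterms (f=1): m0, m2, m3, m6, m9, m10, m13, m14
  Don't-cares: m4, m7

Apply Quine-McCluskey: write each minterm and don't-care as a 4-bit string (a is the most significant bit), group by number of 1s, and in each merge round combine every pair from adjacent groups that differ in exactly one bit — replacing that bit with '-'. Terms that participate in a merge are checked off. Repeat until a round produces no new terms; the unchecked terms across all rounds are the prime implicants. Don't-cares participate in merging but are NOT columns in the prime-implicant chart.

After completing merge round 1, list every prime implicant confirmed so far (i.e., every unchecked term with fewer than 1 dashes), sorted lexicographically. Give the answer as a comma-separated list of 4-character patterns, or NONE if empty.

Round 0: 0000✓ 0010✓ 0011✓ 0100✓ 0110✓ 0111✓ 1001✓ 1010✓ 1101✓ 1110✓
Round 1: -010✓ -110✓ 0-00✓ 0-10✓ 0-11✓ 00-0✓ 001-✓ 01-0✓ 011-✓ 1-01 1-10✓
Round 2: --10 0--0 0-1-
PIs = {--10, 0--0, 0-1-, 1-01}

NONE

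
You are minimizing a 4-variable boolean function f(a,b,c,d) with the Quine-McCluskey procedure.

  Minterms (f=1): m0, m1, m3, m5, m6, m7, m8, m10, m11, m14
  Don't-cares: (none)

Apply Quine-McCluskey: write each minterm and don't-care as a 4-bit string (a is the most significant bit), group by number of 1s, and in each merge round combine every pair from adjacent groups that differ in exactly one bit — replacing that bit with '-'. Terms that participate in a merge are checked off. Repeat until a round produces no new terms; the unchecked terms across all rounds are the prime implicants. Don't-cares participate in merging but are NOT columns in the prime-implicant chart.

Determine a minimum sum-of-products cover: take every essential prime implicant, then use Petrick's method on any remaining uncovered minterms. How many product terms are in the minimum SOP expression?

4

Round 0: 0000✓ 0001✓ 0011✓ 0101✓ 0110✓ 0111✓ 1000✓ 1010✓ 1011✓ 1110✓
Round 1: -000 -011 -110 0-01✓ 0-11✓ 00-1✓ 000- 01-1✓ 011- 1-10 10-0 101-
Round 2: 0--1
PIs = {-000, -011, -110, 0--1, 000-, 011-, 1-10, 10-0, 101-}
Coverage chart:
  m0: -000,000-
  m1: 0--1,000-
  m3: -011,0--1
  m5: 0--1 ←essential
  m6: -110,011-
  m7: 0--1,011-
  m8: -000,10-0
  m10: 1-10,10-0,101-
  m11: -011,101-
  m14: -110,1-10
Essential: 0--1
Petrick residual → -000, -110, 101-
Min cover (4 terms): b'c'd' + bcd' + a'd + ab'c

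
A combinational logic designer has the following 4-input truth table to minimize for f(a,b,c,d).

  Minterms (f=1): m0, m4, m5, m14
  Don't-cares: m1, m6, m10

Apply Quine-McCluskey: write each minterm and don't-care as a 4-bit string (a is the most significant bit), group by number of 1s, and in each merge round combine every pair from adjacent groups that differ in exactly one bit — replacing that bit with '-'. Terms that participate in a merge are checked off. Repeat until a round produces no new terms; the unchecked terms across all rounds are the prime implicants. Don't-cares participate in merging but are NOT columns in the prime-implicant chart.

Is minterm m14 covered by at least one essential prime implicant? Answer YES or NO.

size-2^0 implicants → 0000(✓)  0001(✓)  0100(✓)  0101(✓)  0110(✓)  1010(✓)  1110(✓)
size-2^1 implicants → -110  0-00(✓)  0-01(✓)  000-(✓)  01-0  010-(✓)  1-10
size-2^2 implicants → 0-0-
Unchecked terms (primes): -110, 0-0-, 01-0, 1-10
Minterm coverage:
  m0 ⊆ 0-0- [E]
  m4 ⊆ 0-0-,01-0
  m5 ⊆ 0-0- [E]
  m14 ⊆ -110,1-10
E = {0-0-}

NO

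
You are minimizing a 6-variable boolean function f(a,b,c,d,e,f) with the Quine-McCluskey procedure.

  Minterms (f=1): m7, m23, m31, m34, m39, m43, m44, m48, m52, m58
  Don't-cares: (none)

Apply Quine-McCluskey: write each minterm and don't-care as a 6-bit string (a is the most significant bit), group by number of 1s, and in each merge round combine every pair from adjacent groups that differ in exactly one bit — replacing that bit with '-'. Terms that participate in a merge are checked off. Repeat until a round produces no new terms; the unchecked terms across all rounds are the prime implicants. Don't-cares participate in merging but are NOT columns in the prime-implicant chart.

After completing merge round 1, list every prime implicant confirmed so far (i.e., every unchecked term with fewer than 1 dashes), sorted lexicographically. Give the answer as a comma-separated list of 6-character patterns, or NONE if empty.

100010, 101011, 101100, 111010

[col 0] 000111*, 010111*, 011111*, 100010, 100111*, 101011, 101100, 110000*, 110100*, 111010
[col 1] -00111, 0-0111, 01-111, 110-00
Prime implicants: -00111, 0-0111, 01-111, 100010, 101011, 101100, 110-00, 111010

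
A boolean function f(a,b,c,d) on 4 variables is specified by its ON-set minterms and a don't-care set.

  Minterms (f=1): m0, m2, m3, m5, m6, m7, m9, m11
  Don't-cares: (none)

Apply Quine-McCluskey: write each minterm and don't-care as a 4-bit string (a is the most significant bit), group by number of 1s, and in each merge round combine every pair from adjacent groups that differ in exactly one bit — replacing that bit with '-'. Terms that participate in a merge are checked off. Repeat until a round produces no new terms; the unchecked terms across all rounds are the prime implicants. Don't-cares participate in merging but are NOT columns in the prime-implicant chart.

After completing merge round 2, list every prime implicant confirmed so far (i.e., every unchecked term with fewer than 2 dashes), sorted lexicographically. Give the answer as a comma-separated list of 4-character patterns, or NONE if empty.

-011, 00-0, 01-1, 10-1

size-2^0 implicants → 0000(✓)  0010(✓)  0011(✓)  0101(✓)  0110(✓)  0111(✓)  1001(✓)  1011(✓)
size-2^1 implicants → -011  0-10(✓)  0-11(✓)  00-0  001-(✓)  01-1  011-(✓)  10-1
size-2^2 implicants → 0-1-
Unchecked terms (primes): -011, 0-1-, 00-0, 01-1, 10-1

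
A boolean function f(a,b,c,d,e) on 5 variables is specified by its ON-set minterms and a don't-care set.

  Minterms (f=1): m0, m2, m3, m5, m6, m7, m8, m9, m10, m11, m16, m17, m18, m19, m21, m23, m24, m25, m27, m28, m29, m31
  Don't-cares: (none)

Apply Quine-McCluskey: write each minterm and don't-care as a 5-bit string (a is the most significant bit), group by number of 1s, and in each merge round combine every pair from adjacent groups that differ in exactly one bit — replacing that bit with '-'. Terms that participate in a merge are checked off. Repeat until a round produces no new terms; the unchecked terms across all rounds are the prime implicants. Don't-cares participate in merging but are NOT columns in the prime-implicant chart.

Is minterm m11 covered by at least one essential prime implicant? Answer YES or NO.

size-2^0 implicants → 00000(✓)  00010(✓)  00011(✓)  00101(✓)  00110(✓)  00111(✓)  01000(✓)  01001(✓)  01010(✓)  01011(✓)  10000(✓)  10001(✓)  10010(✓)  10011(✓)  10101(✓)  10111(✓)  11000(✓)  11001(✓)  11011(✓)  11100(✓)  11101(✓)  11111(✓)
size-2^1 implicants → -0000(✓)  -0010(✓)  -0011(✓)  -0101(✓)  -0111(✓)  -1000(✓)  -1001(✓)  -1011(✓)  0-000(✓)  0-010(✓)  0-011(✓)  00-10(✓)  00-11(✓)  000-0(✓)  0001-(✓)  001-1(✓)  0011-(✓)  010-0(✓)  010-1(✓)  0100-(✓)  0101-(✓)  1-000(✓)  1-001(✓)  1-011(✓)  1-101(✓)  1-111(✓)  10-01(✓)  10-11(✓)  100-0(✓)  100-1(✓)  1000-(✓)  1001-(✓)  101-1(✓)  11-00(✓)  11-01(✓)  11-11(✓)  110-1(✓)  1100-(✓)  111-1(✓)  1110-(✓)
size-2^2 implicants → --000  --011  -0-11  -00-0  -001-  -01-1  -10-1  -100-  0-0-0  0-01-  00-1-  010--  1--01(✓)  1--11(✓)  1-0-1(✓)  1-00-  1-1-1(✓)  10--1(✓)  100--  11--1(✓)  11-0-
size-2^3 implicants → 1---1
Unchecked terms (primes): --000, --011, -0-11, -00-0, -001-, -01-1, -10-1, -100-, 0-0-0, 0-01-, 00-1-, 010--, 1---1, 1-00-, 100--, 11-0-
Minterm coverage:
  m0 ⊆ --000,-00-0,0-0-0
  m2 ⊆ -00-0,-001-,0-0-0,0-01-,00-1-
  m3 ⊆ --011,-0-11,-001-,0-01-,00-1-
  m5 ⊆ -01-1 [E]
  m6 ⊆ 00-1- [E]
  m7 ⊆ -0-11,-01-1,00-1-
  m8 ⊆ --000,-100-,0-0-0,010--
  m9 ⊆ -10-1,-100-,010--
  m10 ⊆ 0-0-0,0-01-,010--
  m11 ⊆ --011,-10-1,0-01-,010--
  m16 ⊆ --000,-00-0,1-00-,100--
  m17 ⊆ 1---1,1-00-,100--
  m18 ⊆ -00-0,-001-,100--
  m19 ⊆ --011,-0-11,-001-,1---1,100--
  m21 ⊆ -01-1,1---1
  m23 ⊆ -0-11,-01-1,1---1
  m24 ⊆ --000,-100-,1-00-,11-0-
  m25 ⊆ -10-1,-100-,1---1,1-00-,11-0-
  m27 ⊆ --011,-10-1,1---1
  m28 ⊆ 11-0- [E]
  m29 ⊆ 1---1,11-0-
  m31 ⊆ 1---1 [E]
E = {-01-1, 00-1-, 1---1, 11-0-}

NO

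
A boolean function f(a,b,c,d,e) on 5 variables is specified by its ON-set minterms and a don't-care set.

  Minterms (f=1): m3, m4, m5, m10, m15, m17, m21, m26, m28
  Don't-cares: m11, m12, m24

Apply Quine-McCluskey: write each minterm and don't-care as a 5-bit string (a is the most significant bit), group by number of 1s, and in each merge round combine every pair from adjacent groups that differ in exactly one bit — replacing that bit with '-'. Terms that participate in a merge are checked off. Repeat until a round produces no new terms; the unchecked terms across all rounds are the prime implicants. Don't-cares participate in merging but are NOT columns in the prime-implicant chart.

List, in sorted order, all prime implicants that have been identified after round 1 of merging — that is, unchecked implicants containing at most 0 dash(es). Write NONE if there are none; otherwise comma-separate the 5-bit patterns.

[col 0] 00011*, 00100*, 00101*, 01010*, 01011*, 01100*, 01111*, 10001*, 10101*, 11000*, 11010*, 11100*
[col 1] -0101, -1010, -1100, 0-011, 0-100, 0010-, 01-11, 0101-, 10-01, 11-00, 110-0
Prime implicants: -0101, -1010, -1100, 0-011, 0-100, 0010-, 01-11, 0101-, 10-01, 11-00, 110-0

NONE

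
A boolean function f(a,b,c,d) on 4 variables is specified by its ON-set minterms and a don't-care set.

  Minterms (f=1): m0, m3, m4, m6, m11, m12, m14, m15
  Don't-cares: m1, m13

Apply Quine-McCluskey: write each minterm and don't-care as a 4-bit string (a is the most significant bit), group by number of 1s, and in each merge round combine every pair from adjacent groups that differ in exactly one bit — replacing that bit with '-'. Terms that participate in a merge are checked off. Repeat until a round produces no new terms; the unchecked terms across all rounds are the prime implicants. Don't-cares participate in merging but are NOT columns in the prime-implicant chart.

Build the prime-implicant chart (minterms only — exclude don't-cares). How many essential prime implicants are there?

1

Round 0: 0000✓ 0001✓ 0011✓ 0100✓ 0110✓ 1011✓ 1100✓ 1101✓ 1110✓ 1111✓
Round 1: -011 -100✓ -110✓ 0-00 00-1 000- 01-0✓ 1-11 11-0✓ 11-1✓ 110-✓ 111-✓
Round 2: -1-0 11--
PIs = {-011, -1-0, 0-00, 00-1, 000-, 1-11, 11--}
Coverage chart:
  m0: 0-00,000-
  m3: -011,00-1
  m4: -1-0,0-00
  m6: -1-0 ←essential
  m11: -011,1-11
  m12: -1-0,11--
  m14: -1-0,11--
  m15: 1-11,11--
Essential: -1-0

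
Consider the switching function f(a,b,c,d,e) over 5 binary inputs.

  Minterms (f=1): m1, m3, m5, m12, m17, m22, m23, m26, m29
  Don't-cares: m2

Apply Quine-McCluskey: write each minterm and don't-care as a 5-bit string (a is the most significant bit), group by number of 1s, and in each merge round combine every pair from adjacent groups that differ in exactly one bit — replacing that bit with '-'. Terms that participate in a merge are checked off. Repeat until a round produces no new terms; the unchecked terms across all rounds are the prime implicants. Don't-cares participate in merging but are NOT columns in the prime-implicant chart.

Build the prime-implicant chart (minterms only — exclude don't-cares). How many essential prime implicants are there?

6

Round 0: 00001✓ 00010✓ 00011✓ 00101✓ 01100 10001✓ 10110✓ 10111✓ 11010 11101
Round 1: -0001 00-01 000-1 0001- 1011-
PIs = {-0001, 00-01, 000-1, 0001-, 01100, 1011-, 11010, 11101}
Coverage chart:
  m1: -0001,00-01,000-1
  m3: 000-1,0001-
  m5: 00-01 ←essential
  m12: 01100 ←essential
  m17: -0001 ←essential
  m22: 1011- ←essential
  m23: 1011- ←essential
  m26: 11010 ←essential
  m29: 11101 ←essential
Essential: -0001, 00-01, 01100, 1011-, 11010, 11101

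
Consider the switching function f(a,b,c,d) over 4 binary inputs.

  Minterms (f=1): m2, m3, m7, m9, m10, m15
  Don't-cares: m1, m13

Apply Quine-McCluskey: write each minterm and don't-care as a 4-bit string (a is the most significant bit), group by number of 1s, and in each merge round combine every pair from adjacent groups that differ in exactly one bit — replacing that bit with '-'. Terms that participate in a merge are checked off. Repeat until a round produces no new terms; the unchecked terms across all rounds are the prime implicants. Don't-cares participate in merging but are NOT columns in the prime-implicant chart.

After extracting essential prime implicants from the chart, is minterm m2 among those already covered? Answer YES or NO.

Round 0: 0001✓ 0010✓ 0011✓ 0111✓ 1001✓ 1010✓ 1101✓ 1111✓
Round 1: -001 -010 -111 0-11 00-1 001- 1-01 11-1
PIs = {-001, -010, -111, 0-11, 00-1, 001-, 1-01, 11-1}
Coverage chart:
  m2: -010,001-
  m3: 0-11,00-1,001-
  m7: -111,0-11
  m9: -001,1-01
  m10: -010 ←essential
  m15: -111,11-1
Essential: -010

YES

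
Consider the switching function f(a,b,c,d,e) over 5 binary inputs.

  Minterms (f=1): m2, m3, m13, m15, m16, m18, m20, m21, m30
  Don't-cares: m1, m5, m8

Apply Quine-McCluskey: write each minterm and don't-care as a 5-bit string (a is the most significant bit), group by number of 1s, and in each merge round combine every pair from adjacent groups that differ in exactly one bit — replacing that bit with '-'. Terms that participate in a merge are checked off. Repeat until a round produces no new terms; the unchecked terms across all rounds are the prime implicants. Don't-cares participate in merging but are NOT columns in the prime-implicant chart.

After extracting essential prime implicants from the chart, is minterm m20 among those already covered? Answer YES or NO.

NO

size-2^0 implicants → 00001(✓)  00010(✓)  00011(✓)  00101(✓)  01000  01101(✓)  01111(✓)  10000(✓)  10010(✓)  10100(✓)  10101(✓)  11110
size-2^1 implicants → -0010  -0101  0-101  00-01  000-1  0001-  011-1  10-00  100-0  1010-
Unchecked terms (primes): -0010, -0101, 0-101, 00-01, 000-1, 0001-, 01000, 011-1, 10-00, 100-0, 1010-, 11110
Minterm coverage:
  m2 ⊆ -0010,0001-
  m3 ⊆ 000-1,0001-
  m13 ⊆ 0-101,011-1
  m15 ⊆ 011-1 [E]
  m16 ⊆ 10-00,100-0
  m18 ⊆ -0010,100-0
  m20 ⊆ 10-00,1010-
  m21 ⊆ -0101,1010-
  m30 ⊆ 11110 [E]
E = {011-1, 11110}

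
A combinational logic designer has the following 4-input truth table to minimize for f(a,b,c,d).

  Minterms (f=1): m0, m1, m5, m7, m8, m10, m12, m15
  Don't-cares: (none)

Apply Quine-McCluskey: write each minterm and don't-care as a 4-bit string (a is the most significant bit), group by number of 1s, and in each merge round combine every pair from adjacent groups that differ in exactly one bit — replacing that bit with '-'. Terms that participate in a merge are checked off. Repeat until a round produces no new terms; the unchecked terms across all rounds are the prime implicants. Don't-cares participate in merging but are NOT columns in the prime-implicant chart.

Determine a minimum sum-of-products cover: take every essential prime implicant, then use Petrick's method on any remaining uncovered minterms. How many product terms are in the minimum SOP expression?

5

[col 0] 0000*, 0001*, 0101*, 0111*, 1000*, 1010*, 1100*, 1111*
[col 1] -000, -111, 0-01, 000-, 01-1, 1-00, 10-0
Prime implicants: -000, -111, 0-01, 000-, 01-1, 1-00, 10-0
PI chart (minterm → PIs covering it):
  0 | -000,000-
  1 | 0-01,000-
  5 | 0-01,01-1
  7 | -111,01-1
  8 | -000,1-00,10-0
  10 | 10-0  (sole → essential)
  12 | 1-00  (sole → essential)
  15 | -111  (sole → essential)
Essential prime implicants: -111, 1-00, 10-0
Petrick residual → -000, 0-01
Minimum SOP uses 5 PIs: b'c'd' + bcd + a'c'd + ac'd' + ab'd'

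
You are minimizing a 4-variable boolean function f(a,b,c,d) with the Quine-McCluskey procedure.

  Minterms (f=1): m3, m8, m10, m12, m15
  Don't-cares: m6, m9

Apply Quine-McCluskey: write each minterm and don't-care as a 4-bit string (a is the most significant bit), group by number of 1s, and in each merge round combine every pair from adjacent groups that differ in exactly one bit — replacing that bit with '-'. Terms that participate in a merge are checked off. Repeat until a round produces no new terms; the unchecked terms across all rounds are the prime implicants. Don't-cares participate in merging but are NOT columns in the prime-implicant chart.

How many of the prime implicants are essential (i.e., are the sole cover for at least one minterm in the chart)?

[col 0] 0011, 0110, 1000*, 1001*, 1010*, 1100*, 1111
[col 1] 1-00, 10-0, 100-
Prime implicants: 0011, 0110, 1-00, 10-0, 100-, 1111
PI chart (minterm → PIs covering it):
  3 | 0011  (sole → essential)
  8 | 1-00,10-0,100-
  10 | 10-0  (sole → essential)
  12 | 1-00  (sole → essential)
  15 | 1111  (sole → essential)
Essential prime implicants: 0011, 1-00, 10-0, 1111

4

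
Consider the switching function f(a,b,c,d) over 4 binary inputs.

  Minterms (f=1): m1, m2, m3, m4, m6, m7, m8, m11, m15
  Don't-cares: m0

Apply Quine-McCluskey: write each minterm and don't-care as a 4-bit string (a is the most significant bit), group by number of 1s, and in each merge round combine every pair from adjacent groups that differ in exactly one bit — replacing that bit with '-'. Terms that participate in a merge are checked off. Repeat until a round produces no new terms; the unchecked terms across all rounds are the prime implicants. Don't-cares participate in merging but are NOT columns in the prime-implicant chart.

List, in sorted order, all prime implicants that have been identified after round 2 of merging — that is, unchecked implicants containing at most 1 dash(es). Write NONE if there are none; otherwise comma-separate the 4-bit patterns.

[col 0] 0000*, 0001*, 0010*, 0011*, 0100*, 0110*, 0111*, 1000*, 1011*, 1111*
[col 1] -000, -011*, -111*, 0-00*, 0-10*, 0-11*, 00-0*, 00-1*, 000-*, 001-*, 01-0*, 011-*, 1-11*
[col 2] --11, 0--0, 0-1-, 00--
Prime implicants: --11, -000, 0--0, 0-1-, 00--

-000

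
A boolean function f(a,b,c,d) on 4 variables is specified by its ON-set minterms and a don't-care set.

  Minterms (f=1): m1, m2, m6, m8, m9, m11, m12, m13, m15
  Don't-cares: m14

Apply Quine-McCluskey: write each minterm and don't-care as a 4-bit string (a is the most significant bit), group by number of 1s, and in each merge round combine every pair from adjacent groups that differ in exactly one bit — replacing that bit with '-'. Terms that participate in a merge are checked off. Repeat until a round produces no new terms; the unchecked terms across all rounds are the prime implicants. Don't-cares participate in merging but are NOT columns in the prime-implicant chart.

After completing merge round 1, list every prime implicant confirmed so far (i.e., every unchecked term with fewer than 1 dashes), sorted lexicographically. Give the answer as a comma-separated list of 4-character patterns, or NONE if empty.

NONE

Round 0: 0001✓ 0010✓ 0110✓ 1000✓ 1001✓ 1011✓ 1100✓ 1101✓ 1110✓ 1111✓
Round 1: -001 -110 0-10 1-00✓ 1-01✓ 1-11✓ 10-1✓ 100-✓ 11-0✓ 11-1✓ 110-✓ 111-✓
Round 2: 1--1 1-0- 11--
PIs = {-001, -110, 0-10, 1--1, 1-0-, 11--}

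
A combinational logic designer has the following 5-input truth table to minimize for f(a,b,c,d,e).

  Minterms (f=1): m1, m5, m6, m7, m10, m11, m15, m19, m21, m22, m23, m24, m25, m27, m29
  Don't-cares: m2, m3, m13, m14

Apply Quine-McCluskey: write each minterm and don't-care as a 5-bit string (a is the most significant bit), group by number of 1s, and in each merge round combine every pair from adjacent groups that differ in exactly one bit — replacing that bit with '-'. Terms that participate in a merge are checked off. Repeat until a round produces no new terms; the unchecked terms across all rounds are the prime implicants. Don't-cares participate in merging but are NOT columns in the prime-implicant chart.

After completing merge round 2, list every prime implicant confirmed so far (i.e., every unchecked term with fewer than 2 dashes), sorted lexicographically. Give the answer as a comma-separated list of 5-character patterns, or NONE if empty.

Round 0: 00001✓ 00010✓ 00011✓ 00101✓ 00110✓ 00111✓ 01010✓ 01011✓ 01101✓ 01110✓ 01111✓ 10011✓ 10101✓ 10110✓ 10111✓ 11000✓ 11001✓ 11011✓ 11101✓
Round 1: -0011✓ -0101✓ -0110✓ -0111✓ -1011✓ -1101✓ 0-010✓ 0-011✓ 0-101✓ 0-110✓ 0-111✓ 00-01✓ 00-10✓ 00-11✓ 000-1✓ 0001-✓ 001-1✓ 0011-✓ 01-10✓ 01-11✓ 0101-✓ 011-1✓ 0111-✓ 1-011✓ 1-101✓ 10-11✓ 101-1✓ 1011-✓ 11-01 110-1 1100-
Round 2: --011 --101 -0-11 -01-1 -011- 0--10✓ 0--11✓ 0-01-✓ 0-1-1 0-11-✓ 00--1 00-1-✓ 01-1-✓
Round 3: 0--1-
PIs = {--011, --101, -0-11, -01-1, -011-, 0--1-, 0-1-1, 00--1, 11-01, 110-1, 1100-}

11-01, 110-1, 1100-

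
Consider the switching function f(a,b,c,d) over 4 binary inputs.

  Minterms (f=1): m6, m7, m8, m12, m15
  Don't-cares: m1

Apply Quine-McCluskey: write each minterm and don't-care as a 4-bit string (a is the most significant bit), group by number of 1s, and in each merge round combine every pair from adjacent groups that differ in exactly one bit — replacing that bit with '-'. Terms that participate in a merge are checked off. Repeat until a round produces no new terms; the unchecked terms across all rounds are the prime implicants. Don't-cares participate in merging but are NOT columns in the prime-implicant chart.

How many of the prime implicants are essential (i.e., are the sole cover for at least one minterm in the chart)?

3

Round 0: 0001 0110✓ 0111✓ 1000✓ 1100✓ 1111✓
Round 1: -111 011- 1-00
PIs = {-111, 0001, 011-, 1-00}
Coverage chart:
  m6: 011- ←essential
  m7: -111,011-
  m8: 1-00 ←essential
  m12: 1-00 ←essential
  m15: -111 ←essential
Essential: -111, 011-, 1-00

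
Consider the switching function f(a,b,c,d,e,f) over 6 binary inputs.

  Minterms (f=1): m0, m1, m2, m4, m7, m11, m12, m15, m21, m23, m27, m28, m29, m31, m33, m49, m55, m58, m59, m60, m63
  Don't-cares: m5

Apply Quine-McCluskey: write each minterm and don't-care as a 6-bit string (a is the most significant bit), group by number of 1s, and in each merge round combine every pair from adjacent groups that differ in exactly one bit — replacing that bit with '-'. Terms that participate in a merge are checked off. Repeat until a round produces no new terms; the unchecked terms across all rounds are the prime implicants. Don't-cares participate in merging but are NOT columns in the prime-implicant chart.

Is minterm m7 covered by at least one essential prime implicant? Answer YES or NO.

Round 0: 000000✓ 000001✓ 000010✓ 000100✓ 000101✓ 000111✓ 001011✓ 001100✓ 001111✓ 010101✓ 010111✓ 011011✓ 011100✓ 011101✓ 011111✓ 100001✓ 110001✓ 110111✓ 111010✓ 111011✓ 111100✓ 111111✓
Round 1: -00001 -10111✓ -11011✓ -11100 -11111✓ 0-0101✓ 0-0111✓ 0-1011✓ 0-1100 0-1111✓ 00-100 00-111✓ 000-00✓ 000-01✓ 0000-0 00000-✓ 0001-1✓ 00010-✓ 001-11✓ 01-101✓ 01-111✓ 0101-1✓ 011-11✓ 0111-1✓ 01110- 1-0001 11-111✓ 111-11✓ 11101-
Round 2: -1-111 -11-11 0--111 0-01-1 0-1-11 000-0- 01-1-1
PIs = {-00001, -1-111, -11-11, -11100, 0--111, 0-01-1, 0-1-11, 0-1100, 00-100, 000-0-, 0000-0, 01-1-1, 01110-, 1-0001, 11101-}
Coverage chart:
  m0: 000-0-,0000-0
  m1: -00001,000-0-
  m2: 0000-0 ←essential
  m4: 00-100,000-0-
  m7: 0--111,0-01-1
  m11: 0-1-11 ←essential
  m12: 0-1100,00-100
  m15: 0--111,0-1-11
  m21: 0-01-1,01-1-1
  m23: -1-111,0--111,0-01-1,01-1-1
  m27: -11-11,0-1-11
  m28: -11100,0-1100,01110-
  m29: 01-1-1,01110-
  m31: -1-111,-11-11,0--111,0-1-11,01-1-1
  m33: -00001,1-0001
  m49: 1-0001 ←essential
  m55: -1-111 ←essential
  m58: 11101- ←essential
  m59: -11-11,11101-
  m60: -11100 ←essential
  m63: -1-111,-11-11
Essential: -1-111, -11100, 0-1-11, 0000-0, 1-0001, 11101-

NO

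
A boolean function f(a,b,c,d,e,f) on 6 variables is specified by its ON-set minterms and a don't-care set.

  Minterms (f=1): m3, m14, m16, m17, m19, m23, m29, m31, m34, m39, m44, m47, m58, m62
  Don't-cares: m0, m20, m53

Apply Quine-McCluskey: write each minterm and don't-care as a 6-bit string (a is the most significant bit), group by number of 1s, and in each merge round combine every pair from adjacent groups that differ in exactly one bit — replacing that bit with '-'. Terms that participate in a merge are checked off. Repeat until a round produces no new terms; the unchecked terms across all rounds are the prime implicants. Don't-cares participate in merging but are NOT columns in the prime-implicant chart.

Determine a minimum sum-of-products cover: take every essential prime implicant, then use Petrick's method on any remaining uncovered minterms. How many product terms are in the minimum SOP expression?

[col 0] 000000*, 000011*, 001110, 010000*, 010001*, 010011*, 010100*, 010111*, 011101*, 011111*, 100010, 100111*, 101100, 101111*, 110101, 111010*, 111110*
[col 1] 0-0000, 0-0011, 01-111, 010-00, 010-11, 0100-1, 01000-, 0111-1, 10-111, 111-10
Prime implicants: 0-0000, 0-0011, 001110, 01-111, 010-00, 010-11, 0100-1, 01000-, 0111-1, 10-111, 100010, 101100, 110101, 111-10
PI chart (minterm → PIs covering it):
  3 | 0-0011  (sole → essential)
  14 | 001110  (sole → essential)
  16 | 0-0000,010-00,01000-
  17 | 0100-1,01000-
  19 | 0-0011,010-11,0100-1
  23 | 01-111,010-11
  29 | 0111-1  (sole → essential)
  31 | 01-111,0111-1
  34 | 100010  (sole → essential)
  39 | 10-111  (sole → essential)
  44 | 101100  (sole → essential)
  47 | 10-111  (sole → essential)
  58 | 111-10  (sole → essential)
  62 | 111-10  (sole → essential)
Essential prime implicants: 0-0011, 001110, 0111-1, 10-111, 100010, 101100, 111-10
Petrick residual → 01-111, 01000-
Minimum SOP uses 9 PIs: a'c'd'ef + a'b'cdef' + a'bdef + a'bc'd'e' + a'bcdf + ab'def + ab'c'd'ef' + ab'cde'f' + abcef'

9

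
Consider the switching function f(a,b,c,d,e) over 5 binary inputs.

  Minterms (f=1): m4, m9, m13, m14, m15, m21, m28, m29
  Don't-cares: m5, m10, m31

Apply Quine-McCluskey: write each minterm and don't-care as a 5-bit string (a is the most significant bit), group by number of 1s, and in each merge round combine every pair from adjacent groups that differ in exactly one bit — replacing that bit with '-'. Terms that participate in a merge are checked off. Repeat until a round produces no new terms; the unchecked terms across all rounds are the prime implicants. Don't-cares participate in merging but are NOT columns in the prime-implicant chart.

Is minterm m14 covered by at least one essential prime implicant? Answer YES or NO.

NO

Round 0: 00100✓ 00101✓ 01001✓ 01010✓ 01101✓ 01110✓ 01111✓ 10101✓ 11100✓ 11101✓ 11111✓
Round 1: -0101✓ -1101✓ -1111✓ 0-101✓ 0010- 01-01 01-10 011-1✓ 0111- 1-101✓ 111-1✓ 1110-
Round 2: --101 -11-1
PIs = {--101, -11-1, 0010-, 01-01, 01-10, 0111-, 1110-}
Coverage chart:
  m4: 0010- ←essential
  m9: 01-01 ←essential
  m13: --101,-11-1,01-01
  m14: 01-10,0111-
  m15: -11-1,0111-
  m21: --101 ←essential
  m28: 1110- ←essential
  m29: --101,-11-1,1110-
Essential: --101, 0010-, 01-01, 1110-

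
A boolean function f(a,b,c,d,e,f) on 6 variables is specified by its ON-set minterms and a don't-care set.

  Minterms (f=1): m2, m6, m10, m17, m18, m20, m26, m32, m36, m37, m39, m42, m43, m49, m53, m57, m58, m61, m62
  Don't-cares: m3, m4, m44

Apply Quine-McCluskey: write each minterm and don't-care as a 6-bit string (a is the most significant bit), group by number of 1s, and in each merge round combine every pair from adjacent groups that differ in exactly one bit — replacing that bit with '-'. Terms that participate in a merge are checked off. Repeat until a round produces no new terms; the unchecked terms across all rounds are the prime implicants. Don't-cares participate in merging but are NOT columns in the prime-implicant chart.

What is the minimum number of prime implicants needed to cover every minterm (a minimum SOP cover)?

Round 0: 000010✓ 000011✓ 000100✓ 000110✓ 001010✓ 010001✓ 010010✓ 010100✓ 011010✓ 100000✓ 100100✓ 100101✓ 100111✓ 101010✓ 101011✓ 101100✓ 110001✓ 110101✓ 111001✓ 111010✓ 111101✓ 111110✓
Round 1: -00100 -01010✓ -10001 -11010✓ 0-0010✓ 0-0100 0-1010✓ 00-010✓ 000-10 00001- 0001-0 01-010✓ 1-0101 1-1010✓ 10-100 100-00 1001-1 10010- 10101- 11-001✓ 11-101✓ 110-01✓ 111-01✓ 111-10
Round 2: --1010 0--010 11--01
PIs = {--1010, -00100, -10001, 0--010, 0-0100, 000-10, 00001-, 0001-0, 1-0101, 10-100, 100-00, 1001-1, 10010-, 10101-, 11--01, 111-10}
Coverage chart:
  m2: 0--010,000-10,00001-
  m6: 000-10,0001-0
  m10: --1010,0--010
  m17: -10001 ←essential
  m18: 0--010 ←essential
  m20: 0-0100 ←essential
  m26: --1010,0--010
  m32: 100-00 ←essential
  m36: -00100,10-100,100-00,10010-
  m37: 1-0101,1001-1,10010-
  m39: 1001-1 ←essential
  m42: --1010,10101-
  m43: 10101- ←essential
  m49: -10001,11--01
  m53: 1-0101,11--01
  m57: 11--01 ←essential
  m58: --1010,111-10
  m61: 11--01 ←essential
  m62: 111-10 ←essential
Essential: -10001, 0--010, 0-0100, 100-00, 1001-1, 10101-, 11--01, 111-10
Petrick residual → 000-10
Min cover (9 terms): bc'd'e'f + a'd'ef' + a'c'de'f' + a'b'c'ef' + ab'c'e'f' + ab'c'df + ab'cd'e + abe'f + abcef'

9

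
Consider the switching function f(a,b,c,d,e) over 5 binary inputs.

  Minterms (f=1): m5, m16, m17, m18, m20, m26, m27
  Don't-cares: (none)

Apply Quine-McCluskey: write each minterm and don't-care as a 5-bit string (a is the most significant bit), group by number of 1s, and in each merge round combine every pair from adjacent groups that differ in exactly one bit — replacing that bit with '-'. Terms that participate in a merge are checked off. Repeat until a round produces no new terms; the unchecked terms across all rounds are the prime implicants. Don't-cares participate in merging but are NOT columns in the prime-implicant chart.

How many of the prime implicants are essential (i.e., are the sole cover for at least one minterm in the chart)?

4

size-2^0 implicants → 00101  10000(✓)  10001(✓)  10010(✓)  10100(✓)  11010(✓)  11011(✓)
size-2^1 implicants → 1-010  10-00  100-0  1000-  1101-
Unchecked terms (primes): 00101, 1-010, 10-00, 100-0, 1000-, 1101-
Minterm coverage:
  m5 ⊆ 00101 [E]
  m16 ⊆ 10-00,100-0,1000-
  m17 ⊆ 1000- [E]
  m18 ⊆ 1-010,100-0
  m20 ⊆ 10-00 [E]
  m26 ⊆ 1-010,1101-
  m27 ⊆ 1101- [E]
E = {00101, 10-00, 1000-, 1101-}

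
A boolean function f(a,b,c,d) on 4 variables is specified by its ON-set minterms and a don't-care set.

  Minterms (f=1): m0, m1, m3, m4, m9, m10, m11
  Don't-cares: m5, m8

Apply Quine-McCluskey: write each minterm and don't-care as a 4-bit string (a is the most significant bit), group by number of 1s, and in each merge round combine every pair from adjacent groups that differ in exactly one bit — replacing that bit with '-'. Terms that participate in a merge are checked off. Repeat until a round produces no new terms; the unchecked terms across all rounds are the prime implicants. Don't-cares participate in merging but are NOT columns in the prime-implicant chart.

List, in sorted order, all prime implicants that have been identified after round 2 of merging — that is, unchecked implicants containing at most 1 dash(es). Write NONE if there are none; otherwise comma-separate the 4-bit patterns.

NONE

[col 0] 0000*, 0001*, 0011*, 0100*, 0101*, 1000*, 1001*, 1010*, 1011*
[col 1] -000*, -001*, -011*, 0-00*, 0-01*, 00-1*, 000-*, 010-*, 10-0*, 10-1*, 100-*, 101-*
[col 2] -0-1, -00-, 0-0-, 10--
Prime implicants: -0-1, -00-, 0-0-, 10--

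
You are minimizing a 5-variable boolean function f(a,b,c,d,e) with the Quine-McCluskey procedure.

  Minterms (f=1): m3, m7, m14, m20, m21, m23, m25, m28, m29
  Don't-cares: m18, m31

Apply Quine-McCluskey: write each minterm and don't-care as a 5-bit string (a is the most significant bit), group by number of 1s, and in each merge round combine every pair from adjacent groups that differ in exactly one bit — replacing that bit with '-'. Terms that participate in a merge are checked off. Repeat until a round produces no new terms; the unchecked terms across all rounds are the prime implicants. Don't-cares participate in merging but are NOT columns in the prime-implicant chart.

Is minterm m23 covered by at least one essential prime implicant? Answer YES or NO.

NO

size-2^0 implicants → 00011(✓)  00111(✓)  01110  10010  10100(✓)  10101(✓)  10111(✓)  11001(✓)  11100(✓)  11101(✓)  11111(✓)
size-2^1 implicants → -0111  00-11  1-100(✓)  1-101(✓)  1-111(✓)  101-1(✓)  1010-(✓)  11-01  111-1(✓)  1110-(✓)
size-2^2 implicants → 1-1-1  1-10-
Unchecked terms (primes): -0111, 00-11, 01110, 1-1-1, 1-10-, 10010, 11-01
Minterm coverage:
  m3 ⊆ 00-11 [E]
  m7 ⊆ -0111,00-11
  m14 ⊆ 01110 [E]
  m20 ⊆ 1-10- [E]
  m21 ⊆ 1-1-1,1-10-
  m23 ⊆ -0111,1-1-1
  m25 ⊆ 11-01 [E]
  m28 ⊆ 1-10- [E]
  m29 ⊆ 1-1-1,1-10-,11-01
E = {00-11, 01110, 1-10-, 11-01}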